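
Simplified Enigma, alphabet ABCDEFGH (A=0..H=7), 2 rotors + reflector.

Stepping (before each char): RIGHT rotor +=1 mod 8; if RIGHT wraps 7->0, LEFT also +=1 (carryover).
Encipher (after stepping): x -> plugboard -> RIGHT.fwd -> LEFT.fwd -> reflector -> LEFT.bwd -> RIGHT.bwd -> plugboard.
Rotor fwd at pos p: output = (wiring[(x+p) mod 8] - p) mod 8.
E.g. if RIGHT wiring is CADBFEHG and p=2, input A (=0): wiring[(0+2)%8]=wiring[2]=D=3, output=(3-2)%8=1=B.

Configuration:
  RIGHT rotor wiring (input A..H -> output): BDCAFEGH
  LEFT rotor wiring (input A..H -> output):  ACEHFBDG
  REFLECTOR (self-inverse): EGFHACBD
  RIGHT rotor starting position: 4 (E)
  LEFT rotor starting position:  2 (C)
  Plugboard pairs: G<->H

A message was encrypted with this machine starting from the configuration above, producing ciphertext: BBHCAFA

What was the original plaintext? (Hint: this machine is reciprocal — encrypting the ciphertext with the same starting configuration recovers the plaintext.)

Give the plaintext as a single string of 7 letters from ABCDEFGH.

Answer: GAGGCGC

Derivation:
Char 1 ('B'): step: R->5, L=2; B->plug->B->R->B->L->F->refl->C->L'->A->R'->H->plug->G
Char 2 ('B'): step: R->6, L=2; B->plug->B->R->B->L->F->refl->C->L'->A->R'->A->plug->A
Char 3 ('H'): step: R->7, L=2; H->plug->G->R->F->L->E->refl->A->L'->H->R'->H->plug->G
Char 4 ('C'): step: R->0, L->3 (L advanced); C->plug->C->R->C->L->G->refl->B->L'->H->R'->H->plug->G
Char 5 ('A'): step: R->1, L=3; A->plug->A->R->C->L->G->refl->B->L'->H->R'->C->plug->C
Char 6 ('F'): step: R->2, L=3; F->plug->F->R->F->L->F->refl->C->L'->B->R'->H->plug->G
Char 7 ('A'): step: R->3, L=3; A->plug->A->R->F->L->F->refl->C->L'->B->R'->C->plug->C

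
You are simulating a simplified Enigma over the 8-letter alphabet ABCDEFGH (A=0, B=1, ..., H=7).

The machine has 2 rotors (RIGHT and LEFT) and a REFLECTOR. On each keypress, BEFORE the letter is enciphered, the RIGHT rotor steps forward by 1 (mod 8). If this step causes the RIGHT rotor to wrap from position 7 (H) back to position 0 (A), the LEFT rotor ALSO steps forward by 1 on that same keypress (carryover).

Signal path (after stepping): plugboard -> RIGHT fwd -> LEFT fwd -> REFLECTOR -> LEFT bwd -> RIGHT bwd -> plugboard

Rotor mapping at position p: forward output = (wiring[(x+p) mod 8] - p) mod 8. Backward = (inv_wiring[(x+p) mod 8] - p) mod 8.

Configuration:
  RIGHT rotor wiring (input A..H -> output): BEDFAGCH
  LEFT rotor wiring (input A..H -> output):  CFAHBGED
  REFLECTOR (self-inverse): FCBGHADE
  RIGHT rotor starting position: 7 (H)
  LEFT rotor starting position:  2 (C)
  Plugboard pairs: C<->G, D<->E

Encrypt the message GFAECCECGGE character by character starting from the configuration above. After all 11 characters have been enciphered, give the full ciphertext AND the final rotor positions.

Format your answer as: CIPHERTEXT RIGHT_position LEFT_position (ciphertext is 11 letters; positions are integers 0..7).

Answer: FBHDABGEFEC 2 4

Derivation:
Char 1 ('G'): step: R->0, L->3 (L advanced); G->plug->C->R->D->L->B->refl->C->L'->G->R'->F->plug->F
Char 2 ('F'): step: R->1, L=3; F->plug->F->R->B->L->G->refl->D->L'->C->R'->B->plug->B
Char 3 ('A'): step: R->2, L=3; A->plug->A->R->B->L->G->refl->D->L'->C->R'->H->plug->H
Char 4 ('E'): step: R->3, L=3; E->plug->D->R->H->L->F->refl->A->L'->E->R'->E->plug->D
Char 5 ('C'): step: R->4, L=3; C->plug->G->R->H->L->F->refl->A->L'->E->R'->A->plug->A
Char 6 ('C'): step: R->5, L=3; C->plug->G->R->A->L->E->refl->H->L'->F->R'->B->plug->B
Char 7 ('E'): step: R->6, L=3; E->plug->D->R->G->L->C->refl->B->L'->D->R'->C->plug->G
Char 8 ('C'): step: R->7, L=3; C->plug->G->R->H->L->F->refl->A->L'->E->R'->D->plug->E
Char 9 ('G'): step: R->0, L->4 (L advanced); G->plug->C->R->D->L->H->refl->E->L'->G->R'->F->plug->F
Char 10 ('G'): step: R->1, L=4; G->plug->C->R->E->L->G->refl->D->L'->H->R'->D->plug->E
Char 11 ('E'): step: R->2, L=4; E->plug->D->R->E->L->G->refl->D->L'->H->R'->G->plug->C
Final: ciphertext=FBHDABGEFEC, RIGHT=2, LEFT=4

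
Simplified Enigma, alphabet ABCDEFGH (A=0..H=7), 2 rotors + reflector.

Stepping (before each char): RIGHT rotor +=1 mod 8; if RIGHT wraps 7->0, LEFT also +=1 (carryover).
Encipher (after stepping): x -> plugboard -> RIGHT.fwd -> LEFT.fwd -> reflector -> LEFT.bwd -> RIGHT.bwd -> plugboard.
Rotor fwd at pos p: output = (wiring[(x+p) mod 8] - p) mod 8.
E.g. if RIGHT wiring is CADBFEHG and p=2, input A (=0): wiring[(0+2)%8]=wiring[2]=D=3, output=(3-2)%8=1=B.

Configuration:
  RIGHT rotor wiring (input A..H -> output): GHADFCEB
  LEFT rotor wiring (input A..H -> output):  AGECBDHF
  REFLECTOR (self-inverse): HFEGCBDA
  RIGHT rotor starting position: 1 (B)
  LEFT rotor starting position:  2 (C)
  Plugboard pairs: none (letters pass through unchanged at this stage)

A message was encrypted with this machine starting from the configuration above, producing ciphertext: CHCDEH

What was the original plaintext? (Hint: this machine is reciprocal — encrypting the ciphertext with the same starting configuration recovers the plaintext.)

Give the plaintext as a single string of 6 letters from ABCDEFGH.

Answer: GEHEDF

Derivation:
Char 1 ('C'): step: R->2, L=2; C->plug->C->R->D->L->B->refl->F->L'->E->R'->G->plug->G
Char 2 ('H'): step: R->3, L=2; H->plug->H->R->F->L->D->refl->G->L'->G->R'->E->plug->E
Char 3 ('C'): step: R->4, L=2; C->plug->C->R->A->L->C->refl->E->L'->H->R'->H->plug->H
Char 4 ('D'): step: R->5, L=2; D->plug->D->R->B->L->A->refl->H->L'->C->R'->E->plug->E
Char 5 ('E'): step: R->6, L=2; E->plug->E->R->C->L->H->refl->A->L'->B->R'->D->plug->D
Char 6 ('H'): step: R->7, L=2; H->plug->H->R->F->L->D->refl->G->L'->G->R'->F->plug->F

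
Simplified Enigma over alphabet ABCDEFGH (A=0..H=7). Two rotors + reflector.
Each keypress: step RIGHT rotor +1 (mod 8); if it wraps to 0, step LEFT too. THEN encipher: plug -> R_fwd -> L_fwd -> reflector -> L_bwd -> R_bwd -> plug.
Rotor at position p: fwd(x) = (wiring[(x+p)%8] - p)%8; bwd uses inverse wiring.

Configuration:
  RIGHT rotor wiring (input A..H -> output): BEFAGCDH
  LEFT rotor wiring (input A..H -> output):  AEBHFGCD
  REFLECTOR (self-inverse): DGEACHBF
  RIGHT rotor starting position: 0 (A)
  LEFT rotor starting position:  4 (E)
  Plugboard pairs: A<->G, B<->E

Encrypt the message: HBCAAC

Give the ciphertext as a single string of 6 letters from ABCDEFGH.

Answer: FCGHED

Derivation:
Char 1 ('H'): step: R->1, L=4; H->plug->H->R->A->L->B->refl->G->L'->C->R'->F->plug->F
Char 2 ('B'): step: R->2, L=4; B->plug->E->R->B->L->C->refl->E->L'->E->R'->C->plug->C
Char 3 ('C'): step: R->3, L=4; C->plug->C->R->H->L->D->refl->A->L'->F->R'->A->plug->G
Char 4 ('A'): step: R->4, L=4; A->plug->G->R->B->L->C->refl->E->L'->E->R'->H->plug->H
Char 5 ('A'): step: R->5, L=4; A->plug->G->R->D->L->H->refl->F->L'->G->R'->B->plug->E
Char 6 ('C'): step: R->6, L=4; C->plug->C->R->D->L->H->refl->F->L'->G->R'->D->plug->D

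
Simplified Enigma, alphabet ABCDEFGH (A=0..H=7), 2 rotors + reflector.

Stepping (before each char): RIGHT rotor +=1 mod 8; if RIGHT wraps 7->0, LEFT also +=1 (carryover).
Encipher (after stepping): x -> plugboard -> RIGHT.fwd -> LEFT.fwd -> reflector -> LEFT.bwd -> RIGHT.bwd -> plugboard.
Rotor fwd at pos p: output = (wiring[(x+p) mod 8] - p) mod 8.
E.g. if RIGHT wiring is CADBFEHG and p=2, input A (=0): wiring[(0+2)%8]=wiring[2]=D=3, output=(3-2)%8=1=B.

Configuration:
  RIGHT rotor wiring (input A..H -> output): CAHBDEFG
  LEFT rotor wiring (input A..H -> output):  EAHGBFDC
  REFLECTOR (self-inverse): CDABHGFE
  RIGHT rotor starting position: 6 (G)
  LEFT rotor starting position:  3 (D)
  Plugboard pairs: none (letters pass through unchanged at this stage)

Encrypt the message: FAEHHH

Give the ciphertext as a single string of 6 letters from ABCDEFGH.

Char 1 ('F'): step: R->7, L=3; F->plug->F->R->E->L->H->refl->E->L'->H->R'->A->plug->A
Char 2 ('A'): step: R->0, L->4 (L advanced); A->plug->A->R->C->L->H->refl->E->L'->F->R'->G->plug->G
Char 3 ('E'): step: R->1, L=4; E->plug->E->R->D->L->G->refl->F->L'->A->R'->C->plug->C
Char 4 ('H'): step: R->2, L=4; H->plug->H->R->G->L->D->refl->B->L'->B->R'->C->plug->C
Char 5 ('H'): step: R->3, L=4; H->plug->H->R->E->L->A->refl->C->L'->H->R'->F->plug->F
Char 6 ('H'): step: R->4, L=4; H->plug->H->R->F->L->E->refl->H->L'->C->R'->D->plug->D

Answer: AGCCFD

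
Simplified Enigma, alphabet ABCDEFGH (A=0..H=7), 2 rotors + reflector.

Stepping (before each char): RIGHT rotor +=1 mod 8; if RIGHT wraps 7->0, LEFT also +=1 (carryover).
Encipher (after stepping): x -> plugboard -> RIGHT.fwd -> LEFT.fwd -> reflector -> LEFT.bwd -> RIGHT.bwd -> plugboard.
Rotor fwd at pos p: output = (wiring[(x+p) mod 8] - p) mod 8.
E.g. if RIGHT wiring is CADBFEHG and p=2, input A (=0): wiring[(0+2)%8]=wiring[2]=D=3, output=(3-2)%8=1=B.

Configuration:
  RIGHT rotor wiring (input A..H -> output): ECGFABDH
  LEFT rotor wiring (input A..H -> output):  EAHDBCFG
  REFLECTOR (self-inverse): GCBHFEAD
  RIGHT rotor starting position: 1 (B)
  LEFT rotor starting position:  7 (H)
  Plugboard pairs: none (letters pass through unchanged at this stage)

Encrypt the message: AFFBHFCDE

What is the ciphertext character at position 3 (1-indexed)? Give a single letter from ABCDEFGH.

Char 1 ('A'): step: R->2, L=7; A->plug->A->R->E->L->E->refl->F->L'->B->R'->E->plug->E
Char 2 ('F'): step: R->3, L=7; F->plug->F->R->B->L->F->refl->E->L'->E->R'->E->plug->E
Char 3 ('F'): step: R->4, L=7; F->plug->F->R->G->L->D->refl->H->L'->A->R'->E->plug->E

E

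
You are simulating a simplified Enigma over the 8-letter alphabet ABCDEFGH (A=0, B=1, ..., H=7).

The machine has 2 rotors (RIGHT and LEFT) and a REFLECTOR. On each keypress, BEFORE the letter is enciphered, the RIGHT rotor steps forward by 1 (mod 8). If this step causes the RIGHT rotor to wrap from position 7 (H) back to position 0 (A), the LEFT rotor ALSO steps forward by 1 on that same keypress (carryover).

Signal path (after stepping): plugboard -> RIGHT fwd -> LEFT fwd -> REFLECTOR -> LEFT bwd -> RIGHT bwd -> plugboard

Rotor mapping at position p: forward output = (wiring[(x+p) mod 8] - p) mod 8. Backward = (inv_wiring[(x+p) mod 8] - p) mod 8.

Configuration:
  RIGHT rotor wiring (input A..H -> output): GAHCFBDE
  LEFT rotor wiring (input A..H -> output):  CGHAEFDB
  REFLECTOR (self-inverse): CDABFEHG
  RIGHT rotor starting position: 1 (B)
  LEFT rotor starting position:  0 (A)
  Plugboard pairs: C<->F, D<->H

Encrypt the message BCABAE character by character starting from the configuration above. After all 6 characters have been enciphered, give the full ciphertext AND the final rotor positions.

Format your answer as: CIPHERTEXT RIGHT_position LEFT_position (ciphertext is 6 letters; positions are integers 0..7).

Answer: FHEFCH 7 0

Derivation:
Char 1 ('B'): step: R->2, L=0; B->plug->B->R->A->L->C->refl->A->L'->D->R'->C->plug->F
Char 2 ('C'): step: R->3, L=0; C->plug->F->R->D->L->A->refl->C->L'->A->R'->D->plug->H
Char 3 ('A'): step: R->4, L=0; A->plug->A->R->B->L->G->refl->H->L'->C->R'->E->plug->E
Char 4 ('B'): step: R->5, L=0; B->plug->B->R->G->L->D->refl->B->L'->H->R'->C->plug->F
Char 5 ('A'): step: R->6, L=0; A->plug->A->R->F->L->F->refl->E->L'->E->R'->F->plug->C
Char 6 ('E'): step: R->7, L=0; E->plug->E->R->D->L->A->refl->C->L'->A->R'->D->plug->H
Final: ciphertext=FHEFCH, RIGHT=7, LEFT=0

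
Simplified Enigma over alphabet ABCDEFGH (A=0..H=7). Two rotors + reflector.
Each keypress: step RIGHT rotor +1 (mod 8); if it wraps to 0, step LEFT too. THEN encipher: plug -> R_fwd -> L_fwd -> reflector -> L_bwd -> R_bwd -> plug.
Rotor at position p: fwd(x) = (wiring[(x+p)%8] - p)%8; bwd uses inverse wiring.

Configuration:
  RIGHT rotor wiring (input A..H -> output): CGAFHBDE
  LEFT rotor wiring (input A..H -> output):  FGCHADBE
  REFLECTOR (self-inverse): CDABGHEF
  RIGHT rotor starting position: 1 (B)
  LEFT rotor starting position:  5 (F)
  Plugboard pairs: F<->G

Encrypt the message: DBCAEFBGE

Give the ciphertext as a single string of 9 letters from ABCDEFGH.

Answer: HGFCAAFBH

Derivation:
Char 1 ('D'): step: R->2, L=5; D->plug->D->R->H->L->D->refl->B->L'->E->R'->H->plug->H
Char 2 ('B'): step: R->3, L=5; B->plug->B->R->E->L->B->refl->D->L'->H->R'->F->plug->G
Char 3 ('C'): step: R->4, L=5; C->plug->C->R->H->L->D->refl->B->L'->E->R'->G->plug->F
Char 4 ('A'): step: R->5, L=5; A->plug->A->R->E->L->B->refl->D->L'->H->R'->C->plug->C
Char 5 ('E'): step: R->6, L=5; E->plug->E->R->C->L->H->refl->F->L'->F->R'->A->plug->A
Char 6 ('F'): step: R->7, L=5; F->plug->G->R->C->L->H->refl->F->L'->F->R'->A->plug->A
Char 7 ('B'): step: R->0, L->6 (L advanced); B->plug->B->R->G->L->C->refl->A->L'->D->R'->G->plug->F
Char 8 ('G'): step: R->1, L=6; G->plug->F->R->C->L->H->refl->F->L'->H->R'->B->plug->B
Char 9 ('E'): step: R->2, L=6; E->plug->E->R->B->L->G->refl->E->L'->E->R'->H->plug->H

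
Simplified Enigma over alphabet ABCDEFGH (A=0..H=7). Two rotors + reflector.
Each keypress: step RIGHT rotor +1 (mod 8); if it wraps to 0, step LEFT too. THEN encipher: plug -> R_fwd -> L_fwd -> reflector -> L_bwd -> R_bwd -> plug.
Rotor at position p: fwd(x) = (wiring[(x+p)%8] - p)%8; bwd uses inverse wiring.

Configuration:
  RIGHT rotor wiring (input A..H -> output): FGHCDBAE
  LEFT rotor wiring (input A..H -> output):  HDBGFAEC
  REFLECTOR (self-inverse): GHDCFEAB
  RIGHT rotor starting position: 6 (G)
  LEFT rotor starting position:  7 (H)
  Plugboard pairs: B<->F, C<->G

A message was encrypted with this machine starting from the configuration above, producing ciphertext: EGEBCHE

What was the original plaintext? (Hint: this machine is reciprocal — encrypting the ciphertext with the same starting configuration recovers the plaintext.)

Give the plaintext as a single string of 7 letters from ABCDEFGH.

Answer: DBDFDGG

Derivation:
Char 1 ('E'): step: R->7, L=7; E->plug->E->R->D->L->C->refl->D->L'->A->R'->D->plug->D
Char 2 ('G'): step: R->0, L->0 (L advanced); G->plug->C->R->H->L->C->refl->D->L'->B->R'->F->plug->B
Char 3 ('E'): step: R->1, L=0; E->plug->E->R->A->L->H->refl->B->L'->C->R'->D->plug->D
Char 4 ('B'): step: R->2, L=0; B->plug->F->R->C->L->B->refl->H->L'->A->R'->B->plug->F
Char 5 ('C'): step: R->3, L=0; C->plug->G->R->D->L->G->refl->A->L'->F->R'->D->plug->D
Char 6 ('H'): step: R->4, L=0; H->plug->H->R->G->L->E->refl->F->L'->E->R'->C->plug->G
Char 7 ('E'): step: R->5, L=0; E->plug->E->R->B->L->D->refl->C->L'->H->R'->C->plug->G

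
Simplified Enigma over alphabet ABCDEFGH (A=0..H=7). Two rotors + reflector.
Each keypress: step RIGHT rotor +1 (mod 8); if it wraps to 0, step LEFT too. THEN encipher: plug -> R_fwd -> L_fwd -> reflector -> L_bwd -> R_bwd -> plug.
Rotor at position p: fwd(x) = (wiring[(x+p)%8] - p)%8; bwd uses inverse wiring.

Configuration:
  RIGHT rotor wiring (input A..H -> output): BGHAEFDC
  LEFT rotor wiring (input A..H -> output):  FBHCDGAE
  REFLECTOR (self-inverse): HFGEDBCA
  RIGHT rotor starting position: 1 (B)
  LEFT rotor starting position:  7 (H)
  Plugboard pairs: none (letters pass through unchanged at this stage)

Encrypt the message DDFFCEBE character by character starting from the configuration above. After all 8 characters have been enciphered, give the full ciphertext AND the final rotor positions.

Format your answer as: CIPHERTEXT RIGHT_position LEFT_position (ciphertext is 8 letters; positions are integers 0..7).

Answer: BEBEGBHC 1 0

Derivation:
Char 1 ('D'): step: R->2, L=7; D->plug->D->R->D->L->A->refl->H->L'->G->R'->B->plug->B
Char 2 ('D'): step: R->3, L=7; D->plug->D->R->A->L->F->refl->B->L'->H->R'->E->plug->E
Char 3 ('F'): step: R->4, L=7; F->plug->F->R->C->L->C->refl->G->L'->B->R'->B->plug->B
Char 4 ('F'): step: R->5, L=7; F->plug->F->R->C->L->C->refl->G->L'->B->R'->E->plug->E
Char 5 ('C'): step: R->6, L=7; C->plug->C->R->D->L->A->refl->H->L'->G->R'->G->plug->G
Char 6 ('E'): step: R->7, L=7; E->plug->E->R->B->L->G->refl->C->L'->C->R'->B->plug->B
Char 7 ('B'): step: R->0, L->0 (L advanced); B->plug->B->R->G->L->A->refl->H->L'->C->R'->H->plug->H
Char 8 ('E'): step: R->1, L=0; E->plug->E->R->E->L->D->refl->E->L'->H->R'->C->plug->C
Final: ciphertext=BEBEGBHC, RIGHT=1, LEFT=0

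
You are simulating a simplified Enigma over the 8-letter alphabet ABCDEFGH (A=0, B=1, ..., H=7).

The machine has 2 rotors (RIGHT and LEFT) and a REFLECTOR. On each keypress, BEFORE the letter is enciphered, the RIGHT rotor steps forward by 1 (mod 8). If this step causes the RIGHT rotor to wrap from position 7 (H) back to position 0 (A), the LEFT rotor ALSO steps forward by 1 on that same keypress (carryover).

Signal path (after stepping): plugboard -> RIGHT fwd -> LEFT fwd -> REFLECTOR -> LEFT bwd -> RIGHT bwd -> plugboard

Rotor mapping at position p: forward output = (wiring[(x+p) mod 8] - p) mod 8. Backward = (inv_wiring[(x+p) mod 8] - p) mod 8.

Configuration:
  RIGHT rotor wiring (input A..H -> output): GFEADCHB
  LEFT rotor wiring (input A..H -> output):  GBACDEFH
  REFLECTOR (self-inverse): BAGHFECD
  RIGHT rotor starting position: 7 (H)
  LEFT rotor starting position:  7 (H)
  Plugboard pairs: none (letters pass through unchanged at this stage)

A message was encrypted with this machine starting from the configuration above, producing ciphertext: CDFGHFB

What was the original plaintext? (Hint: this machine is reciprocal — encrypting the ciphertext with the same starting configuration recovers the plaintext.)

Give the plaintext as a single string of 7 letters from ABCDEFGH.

Char 1 ('C'): step: R->0, L->0 (L advanced); C->plug->C->R->E->L->D->refl->H->L'->H->R'->G->plug->G
Char 2 ('D'): step: R->1, L=0; D->plug->D->R->C->L->A->refl->B->L'->B->R'->E->plug->E
Char 3 ('F'): step: R->2, L=0; F->plug->F->R->H->L->H->refl->D->L'->E->R'->G->plug->G
Char 4 ('G'): step: R->3, L=0; G->plug->G->R->C->L->A->refl->B->L'->B->R'->H->plug->H
Char 5 ('H'): step: R->4, L=0; H->plug->H->R->E->L->D->refl->H->L'->H->R'->A->plug->A
Char 6 ('F'): step: R->5, L=0; F->plug->F->R->H->L->H->refl->D->L'->E->R'->C->plug->C
Char 7 ('B'): step: R->6, L=0; B->plug->B->R->D->L->C->refl->G->L'->A->R'->C->plug->C

Answer: GEGHACC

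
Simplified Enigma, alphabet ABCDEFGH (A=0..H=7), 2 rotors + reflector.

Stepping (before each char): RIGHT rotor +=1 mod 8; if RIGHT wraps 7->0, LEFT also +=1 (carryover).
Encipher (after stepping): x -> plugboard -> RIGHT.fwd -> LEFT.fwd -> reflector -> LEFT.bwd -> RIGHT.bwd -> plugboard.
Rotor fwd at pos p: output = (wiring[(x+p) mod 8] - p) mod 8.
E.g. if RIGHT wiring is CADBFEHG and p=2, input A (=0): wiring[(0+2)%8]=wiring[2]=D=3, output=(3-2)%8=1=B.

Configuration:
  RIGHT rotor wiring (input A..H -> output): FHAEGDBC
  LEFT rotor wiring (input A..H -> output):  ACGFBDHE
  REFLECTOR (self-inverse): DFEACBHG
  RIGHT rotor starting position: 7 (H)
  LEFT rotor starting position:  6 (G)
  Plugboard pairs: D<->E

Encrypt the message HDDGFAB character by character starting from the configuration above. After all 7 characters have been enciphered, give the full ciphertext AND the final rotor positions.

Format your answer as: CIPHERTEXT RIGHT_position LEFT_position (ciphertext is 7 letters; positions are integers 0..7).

Char 1 ('H'): step: R->0, L->7 (L advanced); H->plug->H->R->C->L->D->refl->A->L'->H->R'->B->plug->B
Char 2 ('D'): step: R->1, L=7; D->plug->E->R->C->L->D->refl->A->L'->H->R'->B->plug->B
Char 3 ('D'): step: R->2, L=7; D->plug->E->R->H->L->A->refl->D->L'->C->R'->B->plug->B
Char 4 ('G'): step: R->3, L=7; G->plug->G->R->E->L->G->refl->H->L'->D->R'->B->plug->B
Char 5 ('F'): step: R->4, L=7; F->plug->F->R->D->L->H->refl->G->L'->E->R'->G->plug->G
Char 6 ('A'): step: R->5, L=7; A->plug->A->R->G->L->E->refl->C->L'->F->R'->C->plug->C
Char 7 ('B'): step: R->6, L=7; B->plug->B->R->E->L->G->refl->H->L'->D->R'->A->plug->A
Final: ciphertext=BBBBGCA, RIGHT=6, LEFT=7

Answer: BBBBGCA 6 7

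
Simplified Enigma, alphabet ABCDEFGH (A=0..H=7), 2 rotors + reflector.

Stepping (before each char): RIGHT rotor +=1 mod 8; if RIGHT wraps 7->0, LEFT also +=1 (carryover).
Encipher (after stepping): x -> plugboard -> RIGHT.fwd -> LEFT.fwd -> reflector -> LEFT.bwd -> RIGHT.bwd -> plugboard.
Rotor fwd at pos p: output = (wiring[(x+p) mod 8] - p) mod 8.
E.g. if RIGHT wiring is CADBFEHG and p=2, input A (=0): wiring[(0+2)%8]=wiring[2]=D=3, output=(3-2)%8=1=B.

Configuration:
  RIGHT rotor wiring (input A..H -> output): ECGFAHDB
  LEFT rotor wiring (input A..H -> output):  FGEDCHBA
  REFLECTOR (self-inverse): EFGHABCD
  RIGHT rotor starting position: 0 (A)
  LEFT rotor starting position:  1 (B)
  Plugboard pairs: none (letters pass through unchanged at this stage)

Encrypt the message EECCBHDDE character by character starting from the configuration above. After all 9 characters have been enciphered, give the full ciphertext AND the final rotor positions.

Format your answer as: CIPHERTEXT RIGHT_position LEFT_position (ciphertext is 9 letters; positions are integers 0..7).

Answer: ACADFCBEC 1 2

Derivation:
Char 1 ('E'): step: R->1, L=1; E->plug->E->R->G->L->H->refl->D->L'->B->R'->A->plug->A
Char 2 ('E'): step: R->2, L=1; E->plug->E->R->B->L->D->refl->H->L'->G->R'->C->plug->C
Char 3 ('C'): step: R->3, L=1; C->plug->C->R->E->L->G->refl->C->L'->C->R'->A->plug->A
Char 4 ('C'): step: R->4, L=1; C->plug->C->R->H->L->E->refl->A->L'->F->R'->D->plug->D
Char 5 ('B'): step: R->5, L=1; B->plug->B->R->G->L->H->refl->D->L'->B->R'->F->plug->F
Char 6 ('H'): step: R->6, L=1; H->plug->H->R->B->L->D->refl->H->L'->G->R'->C->plug->C
Char 7 ('D'): step: R->7, L=1; D->plug->D->R->H->L->E->refl->A->L'->F->R'->B->plug->B
Char 8 ('D'): step: R->0, L->2 (L advanced); D->plug->D->R->F->L->G->refl->C->L'->A->R'->E->plug->E
Char 9 ('E'): step: R->1, L=2; E->plug->E->R->G->L->D->refl->H->L'->E->R'->C->plug->C
Final: ciphertext=ACADFCBEC, RIGHT=1, LEFT=2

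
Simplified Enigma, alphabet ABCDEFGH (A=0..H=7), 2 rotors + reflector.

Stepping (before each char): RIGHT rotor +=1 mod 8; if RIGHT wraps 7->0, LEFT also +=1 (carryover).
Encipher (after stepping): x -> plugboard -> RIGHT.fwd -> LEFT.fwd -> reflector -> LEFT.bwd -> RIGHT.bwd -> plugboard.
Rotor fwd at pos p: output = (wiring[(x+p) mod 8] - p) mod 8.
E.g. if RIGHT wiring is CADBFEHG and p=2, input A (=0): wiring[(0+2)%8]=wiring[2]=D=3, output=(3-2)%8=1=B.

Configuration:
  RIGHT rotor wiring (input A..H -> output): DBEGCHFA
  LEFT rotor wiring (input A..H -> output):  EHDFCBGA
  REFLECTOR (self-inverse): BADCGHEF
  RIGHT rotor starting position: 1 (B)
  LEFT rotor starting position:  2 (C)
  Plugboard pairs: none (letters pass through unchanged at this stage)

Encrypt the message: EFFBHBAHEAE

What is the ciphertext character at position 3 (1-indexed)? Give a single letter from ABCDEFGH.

Char 1 ('E'): step: R->2, L=2; E->plug->E->R->D->L->H->refl->F->L'->H->R'->H->plug->H
Char 2 ('F'): step: R->3, L=2; F->plug->F->R->A->L->B->refl->A->L'->C->R'->D->plug->D
Char 3 ('F'): step: R->4, L=2; F->plug->F->R->F->L->G->refl->E->L'->E->R'->D->plug->D

D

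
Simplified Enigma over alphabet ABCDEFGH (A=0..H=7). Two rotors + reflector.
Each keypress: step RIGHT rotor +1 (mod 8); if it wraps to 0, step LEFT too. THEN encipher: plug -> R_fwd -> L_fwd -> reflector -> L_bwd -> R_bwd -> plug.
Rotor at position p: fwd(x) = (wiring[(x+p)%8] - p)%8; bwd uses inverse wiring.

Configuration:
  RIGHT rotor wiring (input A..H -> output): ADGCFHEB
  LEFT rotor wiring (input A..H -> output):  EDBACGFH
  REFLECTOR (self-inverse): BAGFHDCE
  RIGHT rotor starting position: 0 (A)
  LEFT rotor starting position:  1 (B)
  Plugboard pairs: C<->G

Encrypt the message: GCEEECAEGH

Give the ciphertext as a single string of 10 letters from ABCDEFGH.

Answer: FBCFHFHCEC

Derivation:
Char 1 ('G'): step: R->1, L=1; G->plug->C->R->B->L->A->refl->B->L'->D->R'->F->plug->F
Char 2 ('C'): step: R->2, L=1; C->plug->G->R->G->L->G->refl->C->L'->A->R'->B->plug->B
Char 3 ('E'): step: R->3, L=1; E->plug->E->R->G->L->G->refl->C->L'->A->R'->G->plug->C
Char 4 ('E'): step: R->4, L=1; E->plug->E->R->E->L->F->refl->D->L'->H->R'->F->plug->F
Char 5 ('E'): step: R->5, L=1; E->plug->E->R->G->L->G->refl->C->L'->A->R'->H->plug->H
Char 6 ('C'): step: R->6, L=1; C->plug->G->R->H->L->D->refl->F->L'->E->R'->F->plug->F
Char 7 ('A'): step: R->7, L=1; A->plug->A->R->C->L->H->refl->E->L'->F->R'->H->plug->H
Char 8 ('E'): step: R->0, L->2 (L advanced); E->plug->E->R->F->L->F->refl->D->L'->E->R'->G->plug->C
Char 9 ('G'): step: R->1, L=2; G->plug->C->R->B->L->G->refl->C->L'->G->R'->E->plug->E
Char 10 ('H'): step: R->2, L=2; H->plug->H->R->B->L->G->refl->C->L'->G->R'->G->plug->C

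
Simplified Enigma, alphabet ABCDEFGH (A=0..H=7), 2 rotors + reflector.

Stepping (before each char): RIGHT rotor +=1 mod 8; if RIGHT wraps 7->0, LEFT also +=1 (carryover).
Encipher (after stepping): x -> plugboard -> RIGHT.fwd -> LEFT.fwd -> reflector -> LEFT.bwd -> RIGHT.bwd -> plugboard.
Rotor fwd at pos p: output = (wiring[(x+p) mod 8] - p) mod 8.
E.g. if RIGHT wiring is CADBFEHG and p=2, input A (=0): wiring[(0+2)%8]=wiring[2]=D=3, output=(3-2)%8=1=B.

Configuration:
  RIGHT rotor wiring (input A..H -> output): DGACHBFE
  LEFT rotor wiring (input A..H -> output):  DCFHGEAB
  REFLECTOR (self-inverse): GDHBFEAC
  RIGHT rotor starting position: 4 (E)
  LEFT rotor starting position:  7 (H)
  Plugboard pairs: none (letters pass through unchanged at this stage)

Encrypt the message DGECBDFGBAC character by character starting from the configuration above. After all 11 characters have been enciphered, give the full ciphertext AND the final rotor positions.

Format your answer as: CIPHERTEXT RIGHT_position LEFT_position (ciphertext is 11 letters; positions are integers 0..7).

Answer: EBBEEBAHCDF 7 0

Derivation:
Char 1 ('D'): step: R->5, L=7; D->plug->D->R->G->L->F->refl->E->L'->B->R'->E->plug->E
Char 2 ('G'): step: R->6, L=7; G->plug->G->R->B->L->E->refl->F->L'->G->R'->B->plug->B
Char 3 ('E'): step: R->7, L=7; E->plug->E->R->D->L->G->refl->A->L'->E->R'->B->plug->B
Char 4 ('C'): step: R->0, L->0 (L advanced); C->plug->C->R->A->L->D->refl->B->L'->H->R'->E->plug->E
Char 5 ('B'): step: R->1, L=0; B->plug->B->R->H->L->B->refl->D->L'->A->R'->E->plug->E
Char 6 ('D'): step: R->2, L=0; D->plug->D->R->H->L->B->refl->D->L'->A->R'->B->plug->B
Char 7 ('F'): step: R->3, L=0; F->plug->F->R->A->L->D->refl->B->L'->H->R'->A->plug->A
Char 8 ('G'): step: R->4, L=0; G->plug->G->R->E->L->G->refl->A->L'->G->R'->H->plug->H
Char 9 ('B'): step: R->5, L=0; B->plug->B->R->A->L->D->refl->B->L'->H->R'->C->plug->C
Char 10 ('A'): step: R->6, L=0; A->plug->A->R->H->L->B->refl->D->L'->A->R'->D->plug->D
Char 11 ('C'): step: R->7, L=0; C->plug->C->R->H->L->B->refl->D->L'->A->R'->F->plug->F
Final: ciphertext=EBBEEBAHCDF, RIGHT=7, LEFT=0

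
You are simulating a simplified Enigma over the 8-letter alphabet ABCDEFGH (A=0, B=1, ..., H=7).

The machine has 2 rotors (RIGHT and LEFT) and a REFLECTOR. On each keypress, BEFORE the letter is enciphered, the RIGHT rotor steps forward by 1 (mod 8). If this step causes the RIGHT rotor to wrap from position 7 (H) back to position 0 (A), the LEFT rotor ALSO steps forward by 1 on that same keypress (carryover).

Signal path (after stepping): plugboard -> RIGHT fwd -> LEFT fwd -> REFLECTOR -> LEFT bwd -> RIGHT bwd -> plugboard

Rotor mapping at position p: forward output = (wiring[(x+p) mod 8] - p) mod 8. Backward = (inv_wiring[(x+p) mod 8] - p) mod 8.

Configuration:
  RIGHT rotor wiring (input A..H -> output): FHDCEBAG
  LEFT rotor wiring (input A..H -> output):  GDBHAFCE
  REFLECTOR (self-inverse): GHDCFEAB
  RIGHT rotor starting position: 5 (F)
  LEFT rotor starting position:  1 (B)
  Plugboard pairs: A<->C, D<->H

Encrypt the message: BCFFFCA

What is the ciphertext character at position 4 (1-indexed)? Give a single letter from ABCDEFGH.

Char 1 ('B'): step: R->6, L=1; B->plug->B->R->A->L->C->refl->D->L'->G->R'->G->plug->G
Char 2 ('C'): step: R->7, L=1; C->plug->A->R->H->L->F->refl->E->L'->E->R'->D->plug->H
Char 3 ('F'): step: R->0, L->2 (L advanced); F->plug->F->R->B->L->F->refl->E->L'->G->R'->H->plug->D
Char 4 ('F'): step: R->1, L=2; F->plug->F->R->H->L->B->refl->H->L'->A->R'->E->plug->E

E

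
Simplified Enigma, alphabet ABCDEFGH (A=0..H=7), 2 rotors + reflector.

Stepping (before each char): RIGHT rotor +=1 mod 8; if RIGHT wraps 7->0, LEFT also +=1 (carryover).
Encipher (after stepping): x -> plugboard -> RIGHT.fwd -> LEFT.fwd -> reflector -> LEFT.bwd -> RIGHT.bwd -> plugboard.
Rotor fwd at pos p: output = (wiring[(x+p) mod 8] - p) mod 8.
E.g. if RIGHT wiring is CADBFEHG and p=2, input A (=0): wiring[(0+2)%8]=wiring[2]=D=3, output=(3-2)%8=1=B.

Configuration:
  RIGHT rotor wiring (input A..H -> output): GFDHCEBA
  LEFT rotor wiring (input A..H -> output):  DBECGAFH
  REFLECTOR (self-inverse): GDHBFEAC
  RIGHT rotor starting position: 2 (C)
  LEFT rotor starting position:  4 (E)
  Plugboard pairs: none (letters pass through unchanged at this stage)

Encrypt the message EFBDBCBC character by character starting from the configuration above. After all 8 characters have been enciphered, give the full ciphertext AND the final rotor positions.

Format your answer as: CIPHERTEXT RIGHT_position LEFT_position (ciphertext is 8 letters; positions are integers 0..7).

Answer: CCEHCGHE 2 5

Derivation:
Char 1 ('E'): step: R->3, L=4; E->plug->E->R->F->L->F->refl->E->L'->B->R'->C->plug->C
Char 2 ('F'): step: R->4, L=4; F->plug->F->R->B->L->E->refl->F->L'->F->R'->C->plug->C
Char 3 ('B'): step: R->5, L=4; B->plug->B->R->E->L->H->refl->C->L'->A->R'->E->plug->E
Char 4 ('D'): step: R->6, L=4; D->plug->D->R->H->L->G->refl->A->L'->G->R'->H->plug->H
Char 5 ('B'): step: R->7, L=4; B->plug->B->R->H->L->G->refl->A->L'->G->R'->C->plug->C
Char 6 ('C'): step: R->0, L->5 (L advanced); C->plug->C->R->D->L->G->refl->A->L'->B->R'->G->plug->G
Char 7 ('B'): step: R->1, L=5; B->plug->B->R->C->L->C->refl->H->L'->F->R'->H->plug->H
Char 8 ('C'): step: R->2, L=5; C->plug->C->R->A->L->D->refl->B->L'->H->R'->E->plug->E
Final: ciphertext=CCEHCGHE, RIGHT=2, LEFT=5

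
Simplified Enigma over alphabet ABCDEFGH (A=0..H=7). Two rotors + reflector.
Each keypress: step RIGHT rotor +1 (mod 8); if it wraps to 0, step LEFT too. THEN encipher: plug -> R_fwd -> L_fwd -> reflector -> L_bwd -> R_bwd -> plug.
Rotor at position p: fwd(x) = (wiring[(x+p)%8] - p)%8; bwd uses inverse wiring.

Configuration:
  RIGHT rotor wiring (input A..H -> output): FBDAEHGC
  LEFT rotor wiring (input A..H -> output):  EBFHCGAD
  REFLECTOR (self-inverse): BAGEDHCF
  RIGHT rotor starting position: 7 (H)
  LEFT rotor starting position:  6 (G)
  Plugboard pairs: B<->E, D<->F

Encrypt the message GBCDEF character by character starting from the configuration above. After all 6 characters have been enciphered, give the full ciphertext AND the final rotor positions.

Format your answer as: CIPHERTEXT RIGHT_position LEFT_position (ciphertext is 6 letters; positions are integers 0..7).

Char 1 ('G'): step: R->0, L->7 (L advanced); G->plug->G->R->G->L->H->refl->F->L'->B->R'->B->plug->E
Char 2 ('B'): step: R->1, L=7; B->plug->E->R->G->L->H->refl->F->L'->B->R'->G->plug->G
Char 3 ('C'): step: R->2, L=7; C->plug->C->R->C->L->C->refl->G->L'->D->R'->G->plug->G
Char 4 ('D'): step: R->3, L=7; D->plug->F->R->C->L->C->refl->G->L'->D->R'->D->plug->F
Char 5 ('E'): step: R->4, L=7; E->plug->B->R->D->L->G->refl->C->L'->C->R'->C->plug->C
Char 6 ('F'): step: R->5, L=7; F->plug->D->R->A->L->E->refl->D->L'->F->R'->C->plug->C
Final: ciphertext=EGGFCC, RIGHT=5, LEFT=7

Answer: EGGFCC 5 7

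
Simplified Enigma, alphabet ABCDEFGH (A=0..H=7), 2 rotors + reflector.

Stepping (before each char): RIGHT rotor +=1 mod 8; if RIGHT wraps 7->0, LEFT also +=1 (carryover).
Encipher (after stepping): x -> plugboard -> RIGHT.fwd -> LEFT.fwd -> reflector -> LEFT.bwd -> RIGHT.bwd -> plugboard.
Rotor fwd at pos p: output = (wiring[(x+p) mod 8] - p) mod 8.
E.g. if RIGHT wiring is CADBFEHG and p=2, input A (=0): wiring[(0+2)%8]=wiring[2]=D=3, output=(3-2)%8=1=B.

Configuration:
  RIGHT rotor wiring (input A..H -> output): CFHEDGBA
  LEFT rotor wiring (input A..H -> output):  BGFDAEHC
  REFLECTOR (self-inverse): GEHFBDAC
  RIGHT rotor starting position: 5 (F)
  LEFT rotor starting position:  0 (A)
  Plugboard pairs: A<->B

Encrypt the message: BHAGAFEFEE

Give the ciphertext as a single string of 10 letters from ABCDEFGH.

Char 1 ('B'): step: R->6, L=0; B->plug->A->R->D->L->D->refl->F->L'->C->R'->B->plug->A
Char 2 ('H'): step: R->7, L=0; H->plug->H->R->C->L->F->refl->D->L'->D->R'->B->plug->A
Char 3 ('A'): step: R->0, L->1 (L advanced); A->plug->B->R->F->L->G->refl->A->L'->H->R'->C->plug->C
Char 4 ('G'): step: R->1, L=1; G->plug->G->R->H->L->A->refl->G->L'->F->R'->E->plug->E
Char 5 ('A'): step: R->2, L=1; A->plug->B->R->C->L->C->refl->H->L'->D->R'->H->plug->H
Char 6 ('F'): step: R->3, L=1; F->plug->F->R->H->L->A->refl->G->L'->F->R'->E->plug->E
Char 7 ('E'): step: R->4, L=1; E->plug->E->R->G->L->B->refl->E->L'->B->R'->F->plug->F
Char 8 ('F'): step: R->5, L=1; F->plug->F->R->C->L->C->refl->H->L'->D->R'->C->plug->C
Char 9 ('E'): step: R->6, L=1; E->plug->E->R->B->L->E->refl->B->L'->G->R'->F->plug->F
Char 10 ('E'): step: R->7, L=1; E->plug->E->R->F->L->G->refl->A->L'->H->R'->G->plug->G

Answer: AACEHEFCFG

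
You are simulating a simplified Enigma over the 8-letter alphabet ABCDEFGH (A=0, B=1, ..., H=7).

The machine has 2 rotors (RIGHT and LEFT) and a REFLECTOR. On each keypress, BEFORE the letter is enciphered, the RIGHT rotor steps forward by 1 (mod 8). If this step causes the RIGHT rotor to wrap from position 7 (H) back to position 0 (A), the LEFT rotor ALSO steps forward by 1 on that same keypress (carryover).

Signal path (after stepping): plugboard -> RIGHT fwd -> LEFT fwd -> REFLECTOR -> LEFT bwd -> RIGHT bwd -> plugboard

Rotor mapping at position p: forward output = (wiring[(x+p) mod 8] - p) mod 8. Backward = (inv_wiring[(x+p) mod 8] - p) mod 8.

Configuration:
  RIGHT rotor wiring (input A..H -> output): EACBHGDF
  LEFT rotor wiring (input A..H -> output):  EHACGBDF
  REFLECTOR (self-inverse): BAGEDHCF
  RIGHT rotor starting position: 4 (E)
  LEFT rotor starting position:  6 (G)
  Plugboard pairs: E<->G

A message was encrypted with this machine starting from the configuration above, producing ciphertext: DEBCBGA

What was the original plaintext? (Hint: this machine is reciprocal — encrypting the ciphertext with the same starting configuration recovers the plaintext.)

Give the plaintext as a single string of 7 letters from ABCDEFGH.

Char 1 ('D'): step: R->5, L=6; D->plug->D->R->H->L->D->refl->E->L'->F->R'->F->plug->F
Char 2 ('E'): step: R->6, L=6; E->plug->G->R->B->L->H->refl->F->L'->A->R'->H->plug->H
Char 3 ('B'): step: R->7, L=6; B->plug->B->R->F->L->E->refl->D->L'->H->R'->G->plug->E
Char 4 ('C'): step: R->0, L->7 (L advanced); C->plug->C->R->C->L->A->refl->B->L'->D->R'->G->plug->E
Char 5 ('B'): step: R->1, L=7; B->plug->B->R->B->L->F->refl->H->L'->F->R'->E->plug->G
Char 6 ('G'): step: R->2, L=7; G->plug->E->R->B->L->F->refl->H->L'->F->R'->C->plug->C
Char 7 ('A'): step: R->3, L=7; A->plug->A->R->G->L->C->refl->G->L'->A->R'->D->plug->D

Answer: FHEEGCD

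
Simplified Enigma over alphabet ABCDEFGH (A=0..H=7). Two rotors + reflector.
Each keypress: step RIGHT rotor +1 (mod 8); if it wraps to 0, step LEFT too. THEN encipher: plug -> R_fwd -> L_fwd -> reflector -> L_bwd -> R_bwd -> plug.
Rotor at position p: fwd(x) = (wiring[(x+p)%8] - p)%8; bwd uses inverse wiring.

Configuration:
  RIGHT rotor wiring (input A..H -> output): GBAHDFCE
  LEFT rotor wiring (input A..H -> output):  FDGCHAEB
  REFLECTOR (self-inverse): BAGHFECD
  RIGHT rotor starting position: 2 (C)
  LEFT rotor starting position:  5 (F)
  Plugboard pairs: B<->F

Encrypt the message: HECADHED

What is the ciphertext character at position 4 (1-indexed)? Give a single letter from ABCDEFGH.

Char 1 ('H'): step: R->3, L=5; H->plug->H->R->F->L->B->refl->A->L'->D->R'->F->plug->B
Char 2 ('E'): step: R->4, L=5; E->plug->E->R->C->L->E->refl->F->L'->G->R'->C->plug->C
Char 3 ('C'): step: R->5, L=5; C->plug->C->R->H->L->C->refl->G->L'->E->R'->E->plug->E
Char 4 ('A'): step: R->6, L=5; A->plug->A->R->E->L->G->refl->C->L'->H->R'->H->plug->H

H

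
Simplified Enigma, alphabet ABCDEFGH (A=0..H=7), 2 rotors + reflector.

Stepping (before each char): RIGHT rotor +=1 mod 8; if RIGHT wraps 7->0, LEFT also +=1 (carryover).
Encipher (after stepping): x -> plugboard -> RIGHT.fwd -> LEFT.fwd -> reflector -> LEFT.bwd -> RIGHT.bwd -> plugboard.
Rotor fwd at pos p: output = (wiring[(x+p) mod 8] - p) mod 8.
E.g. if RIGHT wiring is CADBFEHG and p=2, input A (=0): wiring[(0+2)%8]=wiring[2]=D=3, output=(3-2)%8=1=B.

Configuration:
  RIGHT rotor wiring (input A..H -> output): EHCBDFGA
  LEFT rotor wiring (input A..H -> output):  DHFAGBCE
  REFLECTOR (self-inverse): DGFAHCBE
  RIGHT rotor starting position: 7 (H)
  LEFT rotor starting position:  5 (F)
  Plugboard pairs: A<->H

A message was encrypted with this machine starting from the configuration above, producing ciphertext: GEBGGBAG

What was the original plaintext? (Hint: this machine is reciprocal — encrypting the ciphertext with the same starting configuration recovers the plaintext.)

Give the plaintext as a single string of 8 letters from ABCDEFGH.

Char 1 ('G'): step: R->0, L->6 (L advanced); G->plug->G->R->G->L->A->refl->D->L'->H->R'->B->plug->B
Char 2 ('E'): step: R->1, L=6; E->plug->E->R->E->L->H->refl->E->L'->A->R'->C->plug->C
Char 3 ('B'): step: R->2, L=6; B->plug->B->R->H->L->D->refl->A->L'->G->R'->F->plug->F
Char 4 ('G'): step: R->3, L=6; G->plug->G->R->E->L->H->refl->E->L'->A->R'->B->plug->B
Char 5 ('G'): step: R->4, L=6; G->plug->G->R->G->L->A->refl->D->L'->H->R'->A->plug->H
Char 6 ('B'): step: R->5, L=6; B->plug->B->R->B->L->G->refl->B->L'->D->R'->C->plug->C
Char 7 ('A'): step: R->6, L=6; A->plug->H->R->H->L->D->refl->A->L'->G->R'->C->plug->C
Char 8 ('G'): step: R->7, L=6; G->plug->G->R->G->L->A->refl->D->L'->H->R'->H->plug->A

Answer: BCFBHCCA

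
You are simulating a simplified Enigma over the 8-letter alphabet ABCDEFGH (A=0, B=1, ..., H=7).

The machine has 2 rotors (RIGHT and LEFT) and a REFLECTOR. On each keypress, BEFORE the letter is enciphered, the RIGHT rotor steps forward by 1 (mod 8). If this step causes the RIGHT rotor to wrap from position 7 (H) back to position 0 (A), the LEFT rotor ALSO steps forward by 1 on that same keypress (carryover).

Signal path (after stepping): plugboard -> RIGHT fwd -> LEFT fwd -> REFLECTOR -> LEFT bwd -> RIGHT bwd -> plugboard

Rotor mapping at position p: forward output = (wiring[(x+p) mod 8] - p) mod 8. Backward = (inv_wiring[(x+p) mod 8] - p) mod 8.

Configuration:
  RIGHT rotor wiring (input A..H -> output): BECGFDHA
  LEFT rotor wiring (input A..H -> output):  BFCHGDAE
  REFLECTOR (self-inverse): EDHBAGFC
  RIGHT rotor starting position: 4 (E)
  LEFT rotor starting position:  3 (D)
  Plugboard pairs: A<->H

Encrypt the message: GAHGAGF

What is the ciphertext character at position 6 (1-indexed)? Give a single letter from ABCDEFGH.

Char 1 ('G'): step: R->5, L=3; G->plug->G->R->B->L->D->refl->B->L'->E->R'->D->plug->D
Char 2 ('A'): step: R->6, L=3; A->plug->H->R->F->L->G->refl->F->L'->D->R'->C->plug->C
Char 3 ('H'): step: R->7, L=3; H->plug->A->R->B->L->D->refl->B->L'->E->R'->G->plug->G
Char 4 ('G'): step: R->0, L->4 (L advanced); G->plug->G->R->H->L->D->refl->B->L'->F->R'->E->plug->E
Char 5 ('A'): step: R->1, L=4; A->plug->H->R->A->L->C->refl->H->L'->B->R'->B->plug->B
Char 6 ('G'): step: R->2, L=4; G->plug->G->R->H->L->D->refl->B->L'->F->R'->E->plug->E

E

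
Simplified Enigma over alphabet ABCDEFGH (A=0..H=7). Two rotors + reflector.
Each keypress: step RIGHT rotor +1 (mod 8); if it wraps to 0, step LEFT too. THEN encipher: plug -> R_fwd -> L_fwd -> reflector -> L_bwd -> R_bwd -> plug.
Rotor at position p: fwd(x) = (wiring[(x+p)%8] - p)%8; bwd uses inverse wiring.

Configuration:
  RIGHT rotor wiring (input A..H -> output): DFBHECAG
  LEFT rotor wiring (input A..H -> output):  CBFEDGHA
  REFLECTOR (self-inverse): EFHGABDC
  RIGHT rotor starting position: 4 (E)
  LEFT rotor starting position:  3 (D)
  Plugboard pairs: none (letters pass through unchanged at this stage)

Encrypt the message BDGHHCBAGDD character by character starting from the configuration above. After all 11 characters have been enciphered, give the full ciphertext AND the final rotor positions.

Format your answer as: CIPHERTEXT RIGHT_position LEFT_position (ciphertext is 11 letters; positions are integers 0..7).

Answer: CCHBAFFFFEB 7 4

Derivation:
Char 1 ('B'): step: R->5, L=3; B->plug->B->R->D->L->E->refl->A->L'->B->R'->C->plug->C
Char 2 ('D'): step: R->6, L=3; D->plug->D->R->H->L->C->refl->H->L'->F->R'->C->plug->C
Char 3 ('G'): step: R->7, L=3; G->plug->G->R->D->L->E->refl->A->L'->B->R'->H->plug->H
Char 4 ('H'): step: R->0, L->4 (L advanced); H->plug->H->R->G->L->B->refl->F->L'->F->R'->B->plug->B
Char 5 ('H'): step: R->1, L=4; H->plug->H->R->C->L->D->refl->G->L'->E->R'->A->plug->A
Char 6 ('C'): step: R->2, L=4; C->plug->C->R->C->L->D->refl->G->L'->E->R'->F->plug->F
Char 7 ('B'): step: R->3, L=4; B->plug->B->R->B->L->C->refl->H->L'->A->R'->F->plug->F
Char 8 ('A'): step: R->4, L=4; A->plug->A->R->A->L->H->refl->C->L'->B->R'->F->plug->F
Char 9 ('G'): step: R->5, L=4; G->plug->G->R->C->L->D->refl->G->L'->E->R'->F->plug->F
Char 10 ('D'): step: R->6, L=4; D->plug->D->R->H->L->A->refl->E->L'->D->R'->E->plug->E
Char 11 ('D'): step: R->7, L=4; D->plug->D->R->C->L->D->refl->G->L'->E->R'->B->plug->B
Final: ciphertext=CCHBAFFFFEB, RIGHT=7, LEFT=4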